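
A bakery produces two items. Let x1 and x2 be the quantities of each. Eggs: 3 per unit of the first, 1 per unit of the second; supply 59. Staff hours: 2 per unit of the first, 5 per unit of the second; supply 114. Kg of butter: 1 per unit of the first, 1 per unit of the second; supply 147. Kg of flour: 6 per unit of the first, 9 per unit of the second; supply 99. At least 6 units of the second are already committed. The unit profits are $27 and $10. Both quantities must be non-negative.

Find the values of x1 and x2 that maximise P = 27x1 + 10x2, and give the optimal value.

x1 = 15/2, x2 = 6, maximum P = 525/2

Extreme points and P = 27x1 + 10x2:
  (0, 11) → P = 110
  (0, 6) → P = 60
  (15/2, 6) → P = 525/2

The optimum lies where 6x1 + 9x2 = 99 and x2 = 6.
Solving simultaneously gives x1 = 15/2, x2 = 6.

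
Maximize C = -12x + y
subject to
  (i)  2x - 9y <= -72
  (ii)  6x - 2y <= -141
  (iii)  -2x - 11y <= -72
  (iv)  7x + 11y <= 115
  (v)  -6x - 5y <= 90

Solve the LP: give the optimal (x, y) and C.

x = -1565/31, y = 1320/31, maximum C = 20100/31

Extreme points and C = -12x + y:
  (-201/10, 51/5) → C = 1257/5
  (-1321/80, 1677/80) → C = 17529/80
  (-675/28, 153/14) → C = 4203/14
  (-1565/31, 1320/31) → C = 20100/31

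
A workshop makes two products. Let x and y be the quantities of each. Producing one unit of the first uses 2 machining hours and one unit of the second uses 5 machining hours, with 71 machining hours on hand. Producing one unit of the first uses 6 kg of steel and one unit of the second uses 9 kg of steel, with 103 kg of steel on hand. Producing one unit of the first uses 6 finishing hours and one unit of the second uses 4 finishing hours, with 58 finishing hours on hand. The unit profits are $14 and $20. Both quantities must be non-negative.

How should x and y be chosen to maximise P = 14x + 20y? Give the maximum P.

x = 11/3, y = 9, maximum P = 694/3

The binding constraints are 6x + 9y = 103 and 6x + 4y = 58.
Solving simultaneously gives x = 11/3, y = 9.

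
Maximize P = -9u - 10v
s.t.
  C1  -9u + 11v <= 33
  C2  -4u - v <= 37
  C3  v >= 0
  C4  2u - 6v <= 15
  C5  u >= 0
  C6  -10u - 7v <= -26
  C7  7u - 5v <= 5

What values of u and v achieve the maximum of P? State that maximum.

u = 5/3, v = 4/3, maximum P = -85/3

Vertices and P = -9u - 10v:
  (55/173, 564/173) → P = -6135/173
  (55/8, 69/8) → P = -1185/8
  (5/3, 4/3) → P = -85/3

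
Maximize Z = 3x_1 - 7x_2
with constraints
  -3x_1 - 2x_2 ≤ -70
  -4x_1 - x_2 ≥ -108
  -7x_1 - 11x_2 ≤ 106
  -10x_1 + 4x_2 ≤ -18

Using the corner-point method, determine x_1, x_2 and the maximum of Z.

x_1 = 146/5, x_2 = -44/5, maximum Z = 746/5

Extreme points and Z = 3x_1 - 7x_2:
  (146/5, -44/5) → Z = 746/5
  (79/8, 323/16) → Z = -1787/16
  (225/13, 504/13) → Z = -2853/13

The binding constraints are -3x_1 - 2x_2 = -70 and -4x_1 - x_2 = -108.
Solving simultaneously gives x_1 = 146/5, x_2 = -44/5.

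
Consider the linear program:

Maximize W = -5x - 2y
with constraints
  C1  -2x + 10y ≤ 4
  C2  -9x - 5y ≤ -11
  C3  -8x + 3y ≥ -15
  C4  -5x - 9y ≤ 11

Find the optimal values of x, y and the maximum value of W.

Extreme points and W = -5x - 2y:
  (9/10, 29/50) → W = -283/50
  (81/37, 31/37) → W = -467/37
  (108/67, -47/67) → W = -446/67

x = 9/10, y = 29/50, maximum W = -283/50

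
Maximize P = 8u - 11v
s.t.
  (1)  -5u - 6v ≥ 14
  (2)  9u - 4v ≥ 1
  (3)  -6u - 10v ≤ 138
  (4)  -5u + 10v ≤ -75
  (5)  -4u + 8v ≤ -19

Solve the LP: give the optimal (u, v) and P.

u = 344/7, v = -303/7, maximum P = 6085/7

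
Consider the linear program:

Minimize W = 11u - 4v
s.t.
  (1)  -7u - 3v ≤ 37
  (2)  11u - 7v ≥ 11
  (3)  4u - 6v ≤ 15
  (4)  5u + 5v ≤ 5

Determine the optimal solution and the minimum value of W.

Extreme points and W = 11u - 4v:
  (-39/38, -121/38) → W = 55/38
  (1, 0) → W = 11
  (21/10, -11/10) → W = 55/2

At the optimal vertex, 11u - 7v = 11 and 4u - 6v = 15.
Solving simultaneously gives u = -39/38, v = -121/38.

u = -39/38, v = -121/38, minimum W = 55/38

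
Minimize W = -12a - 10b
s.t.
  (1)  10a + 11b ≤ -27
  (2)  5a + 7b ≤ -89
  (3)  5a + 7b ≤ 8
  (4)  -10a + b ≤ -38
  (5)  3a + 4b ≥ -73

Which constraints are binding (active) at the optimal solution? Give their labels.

(1) and (5)

Feasible corners and W = -12a - 10b:
  (158/3, -151/3) → W = -386/3
  (695/7, -649/7) → W = -1850/7
  (59/25, -72/5) → W = 2892/25
  (79/43, -844/43) → W = 7492/43

The minimum is at (695/7, -649/7). Substituting into each constraint, equality holds for (1) and (5); the remaining constraints have slack.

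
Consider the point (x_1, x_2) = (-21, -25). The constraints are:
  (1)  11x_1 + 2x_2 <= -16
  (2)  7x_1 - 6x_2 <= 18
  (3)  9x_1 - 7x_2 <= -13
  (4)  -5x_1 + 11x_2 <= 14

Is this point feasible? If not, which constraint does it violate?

feasible

(1): -281 ≤ -16 ✓
(2): 3 ≤ 18 ✓
(3): -14 ≤ -13 ✓
(4): -170 ≤ 14 ✓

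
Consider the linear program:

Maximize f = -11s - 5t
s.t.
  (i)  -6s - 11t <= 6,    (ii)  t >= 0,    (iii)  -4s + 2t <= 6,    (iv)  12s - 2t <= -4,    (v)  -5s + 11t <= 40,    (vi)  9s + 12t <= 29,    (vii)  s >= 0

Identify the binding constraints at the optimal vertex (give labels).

Feasible corners and f = -11s - 5t:
  (5/81, 64/27) → f = -1015/81
  (0, 2) → f = -10
  (0, 29/12) → f = -145/12

The maximum is at (0, 2). Substituting into each constraint, equality holds for (iv) and (vii); the remaining constraints have slack.

(iv) and (vii)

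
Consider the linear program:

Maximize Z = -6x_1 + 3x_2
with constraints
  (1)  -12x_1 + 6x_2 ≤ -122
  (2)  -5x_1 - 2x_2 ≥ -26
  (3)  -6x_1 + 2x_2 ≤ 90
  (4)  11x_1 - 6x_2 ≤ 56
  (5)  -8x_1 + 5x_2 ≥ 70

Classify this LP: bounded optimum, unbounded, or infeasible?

infeasible

The boundaries -12x_1 + 6x_2 = -122 and -8x_1 + 5x_2 = 70 meet at (515/6, 454/3), but that point violates -5x_1 - 2x_2 ≥ -26. Every candidate vertex is excluded by some other constraint, so the feasible region is empty.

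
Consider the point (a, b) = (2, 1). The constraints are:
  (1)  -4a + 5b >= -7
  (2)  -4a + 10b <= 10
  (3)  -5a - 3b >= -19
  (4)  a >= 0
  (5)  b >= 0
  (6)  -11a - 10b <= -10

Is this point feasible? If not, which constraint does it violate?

(1): -3 ≥ -7 ✓
(2): 2 ≤ 10 ✓
(3): -13 ≥ -19 ✓
(4): 2 ≥ 0 ✓
(5): 1 ≥ 0 ✓
(6): -32 ≤ -10 ✓

feasible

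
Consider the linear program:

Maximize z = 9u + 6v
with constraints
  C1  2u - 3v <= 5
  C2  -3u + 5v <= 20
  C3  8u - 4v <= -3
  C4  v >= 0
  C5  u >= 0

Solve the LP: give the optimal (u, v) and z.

Feasible corners and z = 9u + 6v:
  (65/28, 151/28) → z = 213/4
  (0, 4) → z = 24
  (0, 3/4) → z = 9/2

u = 65/28, v = 151/28, maximum z = 213/4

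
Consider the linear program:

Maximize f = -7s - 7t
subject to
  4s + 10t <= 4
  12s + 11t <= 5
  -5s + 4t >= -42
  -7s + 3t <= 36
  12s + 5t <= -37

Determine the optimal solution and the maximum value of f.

s = -270/13, t = -474/13, maximum f = 5208/13

Extreme points and f = -7s - 7t:
  (-174/41, 86/41) → f = 616/41
  (-39/10, 49/25) → f = 679/50
  (-270/13, -474/13) → f = 5208/13
  (62/73, -689/73) → f = 4389/73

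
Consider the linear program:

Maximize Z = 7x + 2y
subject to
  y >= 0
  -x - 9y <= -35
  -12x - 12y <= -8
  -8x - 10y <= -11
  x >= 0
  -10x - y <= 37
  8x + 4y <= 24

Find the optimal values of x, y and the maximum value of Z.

x = 19/17, y = 64/17, maximum Z = 261/17

Vertices and Z = 7x + 2y:
  (0, 35/9) → Z = 70/9
  (19/17, 64/17) → Z = 261/17
  (0, 6) → Z = 12

The binding constraints are -x - 9y = -35 and 8x + 4y = 24.
Solving simultaneously gives x = 19/17, y = 64/17.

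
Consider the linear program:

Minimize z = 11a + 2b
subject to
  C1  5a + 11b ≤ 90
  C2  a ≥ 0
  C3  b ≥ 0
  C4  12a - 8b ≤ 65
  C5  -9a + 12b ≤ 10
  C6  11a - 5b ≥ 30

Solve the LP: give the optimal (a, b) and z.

Extreme points and z = 11a + 2b:
  (1435/172, 755/172) → z = 17295/172
  (970/159, 860/159) → z = 4130/53
  (65/12, 0) → z = 715/12
  (30/11, 0) → z = 30
  (410/87, 380/87) → z = 5270/87

a = 30/11, b = 0, minimum z = 30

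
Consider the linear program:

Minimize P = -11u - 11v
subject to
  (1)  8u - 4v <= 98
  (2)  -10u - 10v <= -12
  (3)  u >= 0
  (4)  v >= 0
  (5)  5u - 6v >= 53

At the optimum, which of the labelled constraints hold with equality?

(1) and (5)

Vertices and P = -11u - 11v:
  (49/4, 0) → P = -539/4
  (94/7, 33/14) → P = -2431/14
  (53/5, 0) → P = -583/5

The minimum is at (94/7, 33/14). Substituting into each constraint, equality holds for (1) and (5); the remaining constraints have slack.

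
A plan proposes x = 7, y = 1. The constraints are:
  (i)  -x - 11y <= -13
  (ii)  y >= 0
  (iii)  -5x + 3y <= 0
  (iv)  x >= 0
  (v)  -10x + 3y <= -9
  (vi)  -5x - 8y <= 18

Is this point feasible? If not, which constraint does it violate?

feasible

(i): -18 ≤ -13 ✓
(ii): 1 ≥ 0 ✓
(iii): -32 ≤ 0 ✓
(iv): 7 ≥ 0 ✓
(v): -67 ≤ -9 ✓
(vi): -43 ≤ 18 ✓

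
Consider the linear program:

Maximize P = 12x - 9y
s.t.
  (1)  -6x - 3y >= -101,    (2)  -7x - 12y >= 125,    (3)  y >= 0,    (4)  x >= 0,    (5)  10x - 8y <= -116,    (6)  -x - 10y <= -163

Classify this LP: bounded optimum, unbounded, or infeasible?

infeasible

The boundaries -6x - 3y = -101 and x = 0 meet at (0, 101/3), but that point violates -7x - 12y ≥ 125. Every candidate vertex is excluded by some other constraint, so the feasible region is empty.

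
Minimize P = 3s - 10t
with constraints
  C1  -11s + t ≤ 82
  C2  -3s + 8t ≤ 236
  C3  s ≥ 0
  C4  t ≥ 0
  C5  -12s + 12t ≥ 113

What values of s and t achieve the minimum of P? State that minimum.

The binding constraints are -3s + 8t = 236 and -12s + 12t = 113.
Solving simultaneously gives s = 482/15, t = 831/20.

s = 482/15, t = 831/20, minimum P = -3191/10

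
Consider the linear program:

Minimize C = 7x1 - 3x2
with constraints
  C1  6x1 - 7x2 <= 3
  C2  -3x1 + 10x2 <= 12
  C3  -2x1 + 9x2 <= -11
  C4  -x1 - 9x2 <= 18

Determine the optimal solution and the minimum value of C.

x1 = -7/3, x2 = -47/27, minimum C = -100/9

Extreme points and C = 7x1 - 3x2:
  (-5/4, -3/2) → C = -17/4
  (-99/61, -111/61) → C = -360/61
  (-7/3, -47/27) → C = -100/9

The binding constraints are -2x1 + 9x2 = -11 and -x1 - 9x2 = 18.
Solving simultaneously gives x1 = -7/3, x2 = -47/27.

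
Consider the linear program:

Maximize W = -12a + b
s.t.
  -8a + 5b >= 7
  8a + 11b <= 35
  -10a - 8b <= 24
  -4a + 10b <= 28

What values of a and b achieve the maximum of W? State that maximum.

a = -116/33, b = 46/33, maximum W = 1438/33

Extreme points and W = -12a + b:
  (49/64, 21/8) → W = -105/16
  (-88/57, -61/57) → W = 995/57
  (21/62, 91/31) → W = -35/31
  (-116/33, 46/33) → W = 1438/33

The binding constraints are -10a - 8b = 24 and -4a + 10b = 28.
Solving simultaneously gives a = -116/33, b = 46/33.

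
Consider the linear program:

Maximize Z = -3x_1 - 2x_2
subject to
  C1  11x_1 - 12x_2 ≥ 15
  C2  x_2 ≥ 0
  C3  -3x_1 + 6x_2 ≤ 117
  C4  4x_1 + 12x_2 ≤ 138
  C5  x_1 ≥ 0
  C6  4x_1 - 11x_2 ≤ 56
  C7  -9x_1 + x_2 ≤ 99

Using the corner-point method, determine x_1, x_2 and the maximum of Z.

x_1 = 15/11, x_2 = 0, maximum Z = -45/11

Corner points and Z = -3x_1 - 2x_2:
  (15/11, 0) → Z = -45/11
  (51/5, 81/10) → Z = -234/5
  (14, 0) → Z = -42
  (1095/46, 82/23) → Z = -3613/46

At the optimal vertex, 11x_1 - 12x_2 = 15 and x_2 = 0.
Solving simultaneously gives x_1 = 15/11, x_2 = 0.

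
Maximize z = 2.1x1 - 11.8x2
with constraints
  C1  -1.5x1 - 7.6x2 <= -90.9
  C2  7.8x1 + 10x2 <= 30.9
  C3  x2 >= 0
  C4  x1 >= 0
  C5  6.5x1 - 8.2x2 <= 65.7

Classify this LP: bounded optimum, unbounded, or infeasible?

The boundaries -1.5x1 - 7.6x2 = -90.9 and 7.8x1 + 10x2 = 30.9 meet at (-5618/369, 7363/492), but that point violates x1 ≥ 0. Every candidate vertex is excluded by some other constraint, so the feasible region is empty.

infeasible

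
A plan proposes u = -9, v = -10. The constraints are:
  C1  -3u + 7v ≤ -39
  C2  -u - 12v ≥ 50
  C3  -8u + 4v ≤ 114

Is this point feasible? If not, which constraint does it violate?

C1: -43 ≤ -39 ✓
C2: 129 ≥ 50 ✓
C3: 32 ≤ 114 ✓

feasible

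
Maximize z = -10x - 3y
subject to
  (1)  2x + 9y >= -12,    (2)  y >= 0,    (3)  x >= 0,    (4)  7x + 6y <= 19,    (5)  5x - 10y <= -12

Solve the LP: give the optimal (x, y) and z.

Feasible corners and z = -10x - 3y:
  (0, 19/6) → z = -19/2
  (0, 6/5) → z = -18/5
  (59/50, 179/100) → z = -1717/100

The optimum lies where x = 0 and 5x - 10y = -12.
Solving simultaneously gives x = 0, y = 6/5.

x = 0, y = 6/5, maximum z = -18/5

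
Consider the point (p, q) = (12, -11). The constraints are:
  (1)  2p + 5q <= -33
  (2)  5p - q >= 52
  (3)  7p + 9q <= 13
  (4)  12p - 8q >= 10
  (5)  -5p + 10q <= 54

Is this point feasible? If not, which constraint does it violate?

not feasible — violates (1)

Constraint (1): 2p + 5q = -31, which is not ≤ -33. All other constraints are satisfied.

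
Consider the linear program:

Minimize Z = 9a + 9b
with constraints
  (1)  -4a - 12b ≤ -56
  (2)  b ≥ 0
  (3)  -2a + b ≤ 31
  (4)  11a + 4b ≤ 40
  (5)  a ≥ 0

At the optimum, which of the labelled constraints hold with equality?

(1) and (5)

Feasible corners and Z = 9a + 9b:
  (64/29, 114/29) → Z = 1602/29
  (0, 14/3) → Z = 42
  (0, 10) → Z = 90

The minimum is at (0, 14/3). Substituting into each constraint, equality holds for (1) and (5); the remaining constraints have slack.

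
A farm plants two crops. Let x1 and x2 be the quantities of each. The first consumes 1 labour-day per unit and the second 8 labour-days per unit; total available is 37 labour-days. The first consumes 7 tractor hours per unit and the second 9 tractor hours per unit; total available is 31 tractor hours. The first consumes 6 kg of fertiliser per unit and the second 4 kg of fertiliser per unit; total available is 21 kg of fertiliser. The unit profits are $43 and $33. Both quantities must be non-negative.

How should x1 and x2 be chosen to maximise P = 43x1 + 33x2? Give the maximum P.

Corner points and P = 43x1 + 33x2:
  (0, 0) → P = 0
  (0, 31/9) → P = 341/3
  (7/2, 0) → P = 301/2
  (5/2, 3/2) → P = 157

The optimum lies where 7x1 + 9x2 = 31 and 6x1 + 4x2 = 21.
Solving simultaneously gives x1 = 5/2, x2 = 3/2.

x1 = 5/2, x2 = 3/2, maximum P = 157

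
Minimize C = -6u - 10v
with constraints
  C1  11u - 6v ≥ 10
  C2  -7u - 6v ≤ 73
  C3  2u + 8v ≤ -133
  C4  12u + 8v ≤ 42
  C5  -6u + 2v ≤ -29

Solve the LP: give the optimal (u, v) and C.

Vertices and C = -6u - 10v:
  (107/22, -785/44) → C = 3283/22
  (209/4, -585/8) → C = 1671/4
  (35/2, -21) → C = 105

u = 35/2, v = -21, minimum C = 105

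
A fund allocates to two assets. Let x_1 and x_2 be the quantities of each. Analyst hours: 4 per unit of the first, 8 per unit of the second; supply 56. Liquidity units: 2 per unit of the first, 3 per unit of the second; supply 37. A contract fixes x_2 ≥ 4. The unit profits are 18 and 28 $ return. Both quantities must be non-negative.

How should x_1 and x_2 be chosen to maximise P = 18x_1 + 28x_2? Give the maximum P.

x_1 = 6, x_2 = 4, maximum P = 220

Extreme points and P = 18x_1 + 28x_2:
  (0, 7) → P = 196
  (0, 4) → P = 112
  (6, 4) → P = 220

The optimum lies where 4x_1 + 8x_2 = 56 and x_2 = 4.
Solving simultaneously gives x_1 = 6, x_2 = 4.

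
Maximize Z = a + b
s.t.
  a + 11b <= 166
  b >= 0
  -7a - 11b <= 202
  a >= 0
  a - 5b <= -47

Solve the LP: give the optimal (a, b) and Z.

Extreme points and Z = a + b:
  (0, 166/11) → Z = 166/11
  (313/16, 213/16) → Z = 263/8
  (0, 47/5) → Z = 47/5

a = 313/16, b = 213/16, maximum Z = 263/8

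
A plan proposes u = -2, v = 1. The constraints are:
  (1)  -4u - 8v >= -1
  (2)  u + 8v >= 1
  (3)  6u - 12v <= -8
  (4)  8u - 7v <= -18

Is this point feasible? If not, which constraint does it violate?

(1): 0 ≥ -1 ✓
(2): 6 ≥ 1 ✓
(3): -24 ≤ -8 ✓
(4): -23 ≤ -18 ✓

feasible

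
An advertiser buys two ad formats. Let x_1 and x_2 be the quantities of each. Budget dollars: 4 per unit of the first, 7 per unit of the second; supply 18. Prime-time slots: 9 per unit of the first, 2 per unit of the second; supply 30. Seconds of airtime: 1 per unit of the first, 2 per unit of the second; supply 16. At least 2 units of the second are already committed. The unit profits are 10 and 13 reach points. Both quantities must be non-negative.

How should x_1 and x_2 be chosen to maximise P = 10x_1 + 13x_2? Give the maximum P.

Extreme points and P = 10x_1 + 13x_2:
  (0, 18/7) → P = 234/7
  (0, 2) → P = 26
  (1, 2) → P = 36

The binding constraints are 4x_1 + 7x_2 = 18 and x_2 = 2.
Solving simultaneously gives x_1 = 1, x_2 = 2.

x_1 = 1, x_2 = 2, maximum P = 36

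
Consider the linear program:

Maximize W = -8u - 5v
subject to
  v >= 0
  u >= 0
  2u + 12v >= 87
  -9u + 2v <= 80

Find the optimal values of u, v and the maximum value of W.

u = 0, v = 29/4, maximum W = -145/4

Feasible corners and W = -8u - 5v:
  (87/2, 0) → W = -348
  (0, 29/4) → W = -145/4
  (0, 40) → W = -200
The feasible region is unbounded (it extends along (2, 9), (1, 0)), but W strictly decreases along every unbounded feasible direction, so there is no improving ray and the maximum is attained at a vertex.

At the optimal vertex, u = 0 and 2u + 12v = 87.
Solving simultaneously gives u = 0, v = 29/4.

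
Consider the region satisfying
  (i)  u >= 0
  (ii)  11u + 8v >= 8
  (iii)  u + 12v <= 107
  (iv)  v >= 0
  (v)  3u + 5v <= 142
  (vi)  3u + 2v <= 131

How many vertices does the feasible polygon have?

6

Pairwise boundary intersections that survive every other constraint:
  (0, 1)
  (0, 107/12)
  (8/11, 0)
  (1169/31, 179/31)
  (131/3, 0)
  (371/9, 11/3)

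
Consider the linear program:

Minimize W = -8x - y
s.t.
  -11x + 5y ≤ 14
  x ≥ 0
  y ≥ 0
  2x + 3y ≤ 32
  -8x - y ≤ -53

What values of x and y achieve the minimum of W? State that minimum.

x = 16, y = 0, minimum W = -128

Extreme points and W = -8x - y:
  (16, 0) → W = -128
  (53/8, 0) → W = -53
  (127/22, 75/11) → W = -53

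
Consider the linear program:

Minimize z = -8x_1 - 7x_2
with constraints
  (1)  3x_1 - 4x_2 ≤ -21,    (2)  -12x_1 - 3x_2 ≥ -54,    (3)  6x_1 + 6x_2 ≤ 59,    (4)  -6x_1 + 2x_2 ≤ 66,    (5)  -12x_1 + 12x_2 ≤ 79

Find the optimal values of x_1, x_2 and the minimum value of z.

The binding constraints are 3x_1 - 4x_2 = -21 and 6x_1 + 6x_2 = 59.
Solving simultaneously gives x_1 = 55/21, x_2 = 101/14.

x_1 = 55/21, x_2 = 101/14, minimum z = -3001/42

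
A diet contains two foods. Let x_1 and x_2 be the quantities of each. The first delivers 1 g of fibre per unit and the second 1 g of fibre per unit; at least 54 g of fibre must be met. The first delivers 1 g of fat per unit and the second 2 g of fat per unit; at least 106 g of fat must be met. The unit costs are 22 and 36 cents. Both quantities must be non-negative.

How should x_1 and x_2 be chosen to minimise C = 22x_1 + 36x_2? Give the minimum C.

x_1 = 2, x_2 = 52, minimum C = 1916

Vertices and C = 22x_1 + 36x_2:
  (0, 54) → C = 1944
  (106, 0) → C = 2332
  (2, 52) → C = 1916
The feasible region is unbounded (it extends along (0, 1), (1, 0)), but C strictly increases along every unbounded feasible direction, so there is no improving ray and the minimum is attained at a vertex.

At the optimal vertex, x_1 + x_2 = 54 and x_1 + 2x_2 = 106.
Solving simultaneously gives x_1 = 2, x_2 = 52.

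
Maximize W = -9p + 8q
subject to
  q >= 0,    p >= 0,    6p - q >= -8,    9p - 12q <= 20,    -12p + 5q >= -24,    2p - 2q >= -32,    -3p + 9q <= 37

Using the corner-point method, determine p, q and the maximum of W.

p = 0, q = 37/9, maximum W = 296/9

Corner points and W = -9p + 8q:
  (0, 0) → W = 0
  (2, 0) → W = -18
  (0, 37/9) → W = 296/9
  (401/93, 172/31) → W = 173/31

The binding constraints are p = 0 and -3p + 9q = 37.
Solving simultaneously gives p = 0, q = 37/9.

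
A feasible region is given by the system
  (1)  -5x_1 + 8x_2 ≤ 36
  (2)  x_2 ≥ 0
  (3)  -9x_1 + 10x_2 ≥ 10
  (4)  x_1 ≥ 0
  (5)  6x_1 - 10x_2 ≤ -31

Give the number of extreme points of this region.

Pairwise boundary intersections that survive every other constraint:
  (140/11, 137/11)
  (0, 9/2)
  (7, 73/10)
  (0, 31/10)

4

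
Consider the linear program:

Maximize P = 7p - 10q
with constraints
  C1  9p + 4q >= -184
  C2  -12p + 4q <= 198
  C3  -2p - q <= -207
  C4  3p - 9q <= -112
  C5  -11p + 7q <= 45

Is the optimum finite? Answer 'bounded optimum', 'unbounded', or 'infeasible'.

From the feasible point (1751/21, 845/21), moving in the direction (9, 3) keeps every constraint satisfied while P increases without bound.

unbounded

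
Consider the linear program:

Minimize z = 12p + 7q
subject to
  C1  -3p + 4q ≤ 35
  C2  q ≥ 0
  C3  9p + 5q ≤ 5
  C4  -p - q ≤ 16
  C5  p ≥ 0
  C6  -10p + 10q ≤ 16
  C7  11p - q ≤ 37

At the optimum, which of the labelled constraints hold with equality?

C2 and C5

Feasible corners and z = 12p + 7q:
  (5/9, 0) → z = 20/3
  (0, 0) → z = 0
  (0, 1) → z = 7

The minimum is at (0, 0). Substituting into each constraint, equality holds for C2 and C5; the remaining constraints have slack.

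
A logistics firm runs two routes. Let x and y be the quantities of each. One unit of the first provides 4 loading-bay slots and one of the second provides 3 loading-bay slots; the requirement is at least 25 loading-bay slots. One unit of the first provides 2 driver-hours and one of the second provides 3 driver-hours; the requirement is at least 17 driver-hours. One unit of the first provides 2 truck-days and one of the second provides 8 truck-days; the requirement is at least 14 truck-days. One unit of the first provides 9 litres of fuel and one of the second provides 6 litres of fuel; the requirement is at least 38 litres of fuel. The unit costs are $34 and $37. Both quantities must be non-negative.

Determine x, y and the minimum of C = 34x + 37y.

x = 4, y = 3, minimum C = 247

Extreme points and C = 34x + 37y:
  (0, 25/3) → C = 925/3
  (17/2, 0) → C = 289
  (4, 3) → C = 247
The feasible region is unbounded (it extends along (0, 1), (1, 0)), but C strictly increases along every unbounded feasible direction, so there is no improving ray and the minimum is attained at a vertex.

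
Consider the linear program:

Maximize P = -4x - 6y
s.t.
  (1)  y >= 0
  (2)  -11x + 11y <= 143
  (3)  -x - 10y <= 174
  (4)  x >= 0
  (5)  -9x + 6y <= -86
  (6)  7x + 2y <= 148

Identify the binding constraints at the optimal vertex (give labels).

Feasible corners and P = -4x - 6y:
  (86/9, 0) → P = -344/9
  (148/7, 0) → P = -592/7
  (53/3, 73/6) → P = -431/3

The maximum is at (86/9, 0). Substituting into each constraint, equality holds for (1) and (5); the remaining constraints have slack.

(1) and (5)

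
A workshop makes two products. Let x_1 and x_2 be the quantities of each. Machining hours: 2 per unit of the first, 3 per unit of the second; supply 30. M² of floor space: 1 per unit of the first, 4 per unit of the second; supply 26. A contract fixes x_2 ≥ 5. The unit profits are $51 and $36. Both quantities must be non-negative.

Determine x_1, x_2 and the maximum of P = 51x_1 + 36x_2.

Extreme points and P = 51x_1 + 36x_2:
  (0, 13/2) → P = 234
  (0, 5) → P = 180
  (6, 5) → P = 486

At the optimal vertex, x_1 + 4x_2 = 26 and x_2 = 5.
Solving simultaneously gives x_1 = 6, x_2 = 5.

x_1 = 6, x_2 = 5, maximum P = 486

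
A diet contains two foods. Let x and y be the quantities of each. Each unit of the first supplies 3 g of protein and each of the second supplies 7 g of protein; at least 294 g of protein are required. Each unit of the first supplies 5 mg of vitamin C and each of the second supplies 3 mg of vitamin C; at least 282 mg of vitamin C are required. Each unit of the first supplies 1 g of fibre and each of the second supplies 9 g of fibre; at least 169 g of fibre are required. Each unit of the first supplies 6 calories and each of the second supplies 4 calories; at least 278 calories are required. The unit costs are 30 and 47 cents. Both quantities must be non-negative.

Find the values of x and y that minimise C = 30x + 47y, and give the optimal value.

The feasible region is unbounded (it extends along (0, 1), (1, 0)), but C strictly increases along every unbounded feasible direction, so there is no improving ray and the minimum is attained at a vertex.

x = 42, y = 24, minimum C = 2388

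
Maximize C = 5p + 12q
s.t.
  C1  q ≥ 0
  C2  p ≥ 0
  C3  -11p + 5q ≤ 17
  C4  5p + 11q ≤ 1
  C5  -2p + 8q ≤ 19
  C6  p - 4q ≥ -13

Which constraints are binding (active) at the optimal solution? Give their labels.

Vertices and C = 5p + 12q:
  (0, 0) → C = 0
  (1/5, 0) → C = 1
  (0, 1/11) → C = 12/11

The maximum is at (0, 1/11). Substituting into each constraint, equality holds for C2 and C4; the remaining constraints have slack.

C2 and C4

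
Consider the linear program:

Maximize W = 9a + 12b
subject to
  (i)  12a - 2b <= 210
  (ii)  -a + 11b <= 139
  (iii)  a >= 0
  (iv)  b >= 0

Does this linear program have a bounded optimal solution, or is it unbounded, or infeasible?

Corner points and W = 9a + 12b:
  (1294/65, 939/65) → W = 22914/65
  (35/2, 0) → W = 315/2
  (0, 139/11) → W = 1668/11
  (0, 0) → W = 0
The feasible region has finitely many vertices and no improving ray; the maximum is 22914/65 at (1294/65, 939/65).

bounded optimum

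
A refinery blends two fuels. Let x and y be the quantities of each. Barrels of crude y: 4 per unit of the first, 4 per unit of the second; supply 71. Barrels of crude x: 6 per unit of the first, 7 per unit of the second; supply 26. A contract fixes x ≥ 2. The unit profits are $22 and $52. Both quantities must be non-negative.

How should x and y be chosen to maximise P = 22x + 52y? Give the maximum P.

Extreme points and P = 22x + 52y:
  (13/3, 0) → P = 286/3
  (2, 0) → P = 44
  (2, 2) → P = 148

At the optimal vertex, 6x + 7y = 26 and x = 2.
Solving simultaneously gives x = 2, y = 2.

x = 2, y = 2, maximum P = 148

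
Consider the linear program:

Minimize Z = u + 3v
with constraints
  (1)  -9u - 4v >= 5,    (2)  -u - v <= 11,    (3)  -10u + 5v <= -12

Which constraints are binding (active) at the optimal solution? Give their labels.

(1) and (2)

Vertices and Z = u + 3v:
  (39/5, -94/5) → Z = -243/5
  (23/85, -158/85) → Z = -451/85
  (-43/15, -122/15) → Z = -409/15

The minimum is at (39/5, -94/5). Substituting into each constraint, equality holds for (1) and (2); the remaining constraints have slack.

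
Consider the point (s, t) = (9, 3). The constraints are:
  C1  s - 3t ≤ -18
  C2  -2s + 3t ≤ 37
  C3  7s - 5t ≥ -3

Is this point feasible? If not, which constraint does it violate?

Constraint C1: s - 3t = 0, which is not ≤ -18. All other constraints are satisfied.

not feasible — violates C1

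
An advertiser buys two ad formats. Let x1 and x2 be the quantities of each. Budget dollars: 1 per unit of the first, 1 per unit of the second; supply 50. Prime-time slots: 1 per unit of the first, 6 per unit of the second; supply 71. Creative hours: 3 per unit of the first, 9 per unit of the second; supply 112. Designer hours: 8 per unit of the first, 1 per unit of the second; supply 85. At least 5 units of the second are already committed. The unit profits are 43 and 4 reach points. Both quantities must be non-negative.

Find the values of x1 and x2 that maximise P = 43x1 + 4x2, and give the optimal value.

Vertices and P = 43x1 + 4x2:
  (0, 71/6) → P = 142/3
  (0, 5) → P = 20
  (11/3, 101/9) → P = 1823/9
  (653/69, 641/69) → P = 30643/69
  (10, 5) → P = 450

x1 = 10, x2 = 5, maximum P = 450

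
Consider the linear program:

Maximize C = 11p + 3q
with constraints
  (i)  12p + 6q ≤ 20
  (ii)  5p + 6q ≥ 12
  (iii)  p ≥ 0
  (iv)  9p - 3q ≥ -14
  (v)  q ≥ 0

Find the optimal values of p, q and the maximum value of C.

p = 8/7, q = 22/21, maximum C = 110/7

Extreme points and C = 11p + 3q:
  (8/7, 22/21) → C = 110/7
  (0, 10/3) → C = 10
  (0, 2) → C = 6

The optimum lies where 12p + 6q = 20 and 5p + 6q = 12.
Solving simultaneously gives p = 8/7, q = 22/21.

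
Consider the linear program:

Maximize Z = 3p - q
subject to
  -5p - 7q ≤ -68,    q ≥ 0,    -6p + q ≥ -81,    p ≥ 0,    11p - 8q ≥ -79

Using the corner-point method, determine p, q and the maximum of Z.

p = 635/47, q = 3/47, maximum Z = 1902/47

Vertices and Z = 3p - q:
  (635/47, 3/47) → Z = 1902/47
  (0, 68/7) → Z = -68/7
  (727/37, 1365/37) → Z = 816/37
  (0, 79/8) → Z = -79/8

The binding constraints are -5p - 7q = -68 and -6p + q = -81.
Solving simultaneously gives p = 635/47, q = 3/47.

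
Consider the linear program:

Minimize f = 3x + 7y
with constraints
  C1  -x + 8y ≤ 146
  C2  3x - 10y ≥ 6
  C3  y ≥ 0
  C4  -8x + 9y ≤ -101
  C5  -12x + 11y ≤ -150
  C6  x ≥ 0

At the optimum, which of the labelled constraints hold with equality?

C3 and C4

Vertices and f = 3x + 7y:
  (754/7, 222/7) → f = 3816/7
  (956/53, 255/53) → f = 4653/53
  (101/8, 0) → f = 303/8
The feasible region is unbounded (it extends along (8, 1), (1, 0)), but f strictly increases along every unbounded feasible direction, so there is no improving ray and the minimum is attained at a vertex.

The minimum is at (101/8, 0). Substituting into each constraint, equality holds for C3 and C4; the remaining constraints have slack.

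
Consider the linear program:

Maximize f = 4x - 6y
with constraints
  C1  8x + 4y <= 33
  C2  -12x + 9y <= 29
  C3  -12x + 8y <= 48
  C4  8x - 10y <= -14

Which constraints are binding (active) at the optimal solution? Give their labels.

C2 and C4

Corner points and f = 4x - 6y:
  (181/120, 157/30) → f = -761/30
  (137/56, 47/14) → f = -145/14
  (-41/12, -4/3) → f = -17/3

The maximum is at (-41/12, -4/3). Substituting into each constraint, equality holds for C2 and C4; the remaining constraints have slack.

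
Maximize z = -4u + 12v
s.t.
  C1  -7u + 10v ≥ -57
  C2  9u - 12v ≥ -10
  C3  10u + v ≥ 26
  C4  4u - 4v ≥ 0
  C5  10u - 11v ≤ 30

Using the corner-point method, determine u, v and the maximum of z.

u = 470/21, v = 370/21, maximum z = 2560/21

Vertices and z = -4u + 12v:
  (10/3, 10/3) → z = 80/3
  (470/21, 370/21) → z = 2560/21
  (26/11, 26/11) → z = 208/11
  (79/30, -1/3) → z = -218/15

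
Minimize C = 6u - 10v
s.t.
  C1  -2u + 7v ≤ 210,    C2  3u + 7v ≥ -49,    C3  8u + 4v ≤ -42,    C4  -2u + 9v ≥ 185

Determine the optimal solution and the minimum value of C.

At the optimal vertex, -2u + 7v = 210 and 3u + 7v = -49.
Solving simultaneously gives u = -259/5, v = 76/5.

u = -259/5, v = 76/5, minimum C = -2314/5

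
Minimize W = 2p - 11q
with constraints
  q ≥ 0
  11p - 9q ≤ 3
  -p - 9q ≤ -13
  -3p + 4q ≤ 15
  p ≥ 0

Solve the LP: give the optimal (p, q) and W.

p = 147/17, q = 174/17, minimum W = -1620/17

Extreme points and W = 2p - 11q:
  (4/3, 35/27) → W = -313/27
  (147/17, 174/17) → W = -1620/17
  (0, 13/9) → W = -143/9
  (0, 15/4) → W = -165/4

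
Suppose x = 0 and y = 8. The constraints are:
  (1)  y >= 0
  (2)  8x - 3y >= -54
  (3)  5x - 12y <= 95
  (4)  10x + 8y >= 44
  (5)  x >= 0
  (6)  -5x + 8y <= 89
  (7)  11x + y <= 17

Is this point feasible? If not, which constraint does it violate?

(1): 8 ≥ 0 ✓
(2): -24 ≥ -54 ✓
(3): -96 ≤ 95 ✓
(4): 64 ≥ 44 ✓
(5): 0 ≥ 0 ✓
(6): 64 ≤ 89 ✓
(7): 8 ≤ 17 ✓

feasible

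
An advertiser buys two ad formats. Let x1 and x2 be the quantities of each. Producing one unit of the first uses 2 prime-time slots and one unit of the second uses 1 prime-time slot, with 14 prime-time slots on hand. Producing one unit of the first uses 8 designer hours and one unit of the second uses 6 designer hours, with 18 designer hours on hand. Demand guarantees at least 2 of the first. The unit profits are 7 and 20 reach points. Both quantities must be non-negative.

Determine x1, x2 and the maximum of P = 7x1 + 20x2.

Extreme points and P = 7x1 + 20x2:
  (9/4, 0) → P = 63/4
  (2, 0) → P = 14
  (2, 1/3) → P = 62/3

x1 = 2, x2 = 1/3, maximum P = 62/3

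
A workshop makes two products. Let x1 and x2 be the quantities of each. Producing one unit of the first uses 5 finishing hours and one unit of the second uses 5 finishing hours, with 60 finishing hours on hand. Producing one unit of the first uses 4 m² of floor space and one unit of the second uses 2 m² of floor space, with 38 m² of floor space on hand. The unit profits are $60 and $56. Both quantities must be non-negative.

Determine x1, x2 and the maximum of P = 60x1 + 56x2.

Feasible corners and P = 60x1 + 56x2:
  (0, 0) → P = 0
  (0, 12) → P = 672
  (19/2, 0) → P = 570
  (7, 5) → P = 700

At the optimal vertex, 5x1 + 5x2 = 60 and 4x1 + 2x2 = 38.
Solving simultaneously gives x1 = 7, x2 = 5.

x1 = 7, x2 = 5, maximum P = 700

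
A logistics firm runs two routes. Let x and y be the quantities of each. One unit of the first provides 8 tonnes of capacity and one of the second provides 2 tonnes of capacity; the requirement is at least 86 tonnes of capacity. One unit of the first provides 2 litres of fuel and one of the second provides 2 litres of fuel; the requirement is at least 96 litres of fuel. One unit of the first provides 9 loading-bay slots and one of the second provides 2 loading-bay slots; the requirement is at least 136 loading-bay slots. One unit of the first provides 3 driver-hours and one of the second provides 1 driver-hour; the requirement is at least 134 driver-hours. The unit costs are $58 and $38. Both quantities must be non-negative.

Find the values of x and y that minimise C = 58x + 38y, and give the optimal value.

x = 43, y = 5, minimum C = 2684

Vertices and C = 58x + 38y:
  (0, 134) → C = 5092
  (48, 0) → C = 2784
  (43, 5) → C = 2684
The feasible region is unbounded (it extends along (0, 1), (1, 0)), but C strictly increases along every unbounded feasible direction, so there is no improving ray and the minimum is attained at a vertex.

The optimum lies where 2x + 2y = 96 and 3x + y = 134.
Solving simultaneously gives x = 43, y = 5.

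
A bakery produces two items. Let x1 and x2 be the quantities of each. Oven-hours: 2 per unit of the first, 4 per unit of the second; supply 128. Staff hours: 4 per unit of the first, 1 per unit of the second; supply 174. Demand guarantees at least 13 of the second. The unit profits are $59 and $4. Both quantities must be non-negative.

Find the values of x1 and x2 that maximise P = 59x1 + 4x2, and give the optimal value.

Extreme points and P = 59x1 + 4x2:
  (0, 32) → P = 128
  (0, 13) → P = 52
  (38, 13) → P = 2294

At the optimal vertex, 2x1 + 4x2 = 128 and x2 = 13.
Solving simultaneously gives x1 = 38, x2 = 13.

x1 = 38, x2 = 13, maximum P = 2294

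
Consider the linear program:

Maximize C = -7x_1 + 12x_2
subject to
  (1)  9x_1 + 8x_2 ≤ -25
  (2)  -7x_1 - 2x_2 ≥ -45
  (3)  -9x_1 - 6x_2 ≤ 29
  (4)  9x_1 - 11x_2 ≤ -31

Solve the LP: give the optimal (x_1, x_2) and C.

Feasible corners and C = -7x_1 + 12x_2:
  (-41/9, 2) → C = 503/9
  (-523/171, 6/19) → C = 4309/171
  (-505/153, 2/17) → C = 3751/153

At the optimal vertex, 9x_1 + 8x_2 = -25 and -9x_1 - 6x_2 = 29.
Solving simultaneously gives x_1 = -41/9, x_2 = 2.

x_1 = -41/9, x_2 = 2, maximum C = 503/9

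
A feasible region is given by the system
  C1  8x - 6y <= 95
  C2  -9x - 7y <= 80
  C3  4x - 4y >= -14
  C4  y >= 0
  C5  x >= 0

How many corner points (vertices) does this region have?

Of the 10 pairwise boundary intersections, those satisfying every inequality are:
  (58, 123/2)
  (95/8, 0)
  (0, 7/2)
  (0, 0)

4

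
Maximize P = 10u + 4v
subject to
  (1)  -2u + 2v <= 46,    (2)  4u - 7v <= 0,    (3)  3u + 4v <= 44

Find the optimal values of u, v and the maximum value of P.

u = 308/37, v = 176/37, maximum P = 3784/37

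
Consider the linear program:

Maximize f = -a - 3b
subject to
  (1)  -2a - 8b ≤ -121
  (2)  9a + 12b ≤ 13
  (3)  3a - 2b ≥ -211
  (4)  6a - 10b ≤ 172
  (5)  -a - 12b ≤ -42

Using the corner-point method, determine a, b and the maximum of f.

a = -723/14, b = 785/28, maximum f = -909/28

Extreme points and f = -a - 3b:
  (-337/12, 1063/48) → f = -1841/48
  (-723/14, 785/28) → f = -909/28
  (-1253/27, 323/9) → f = -1654/27

The optimum lies where -2a - 8b = -121 and 3a - 2b = -211.
Solving simultaneously gives a = -723/14, b = 785/28.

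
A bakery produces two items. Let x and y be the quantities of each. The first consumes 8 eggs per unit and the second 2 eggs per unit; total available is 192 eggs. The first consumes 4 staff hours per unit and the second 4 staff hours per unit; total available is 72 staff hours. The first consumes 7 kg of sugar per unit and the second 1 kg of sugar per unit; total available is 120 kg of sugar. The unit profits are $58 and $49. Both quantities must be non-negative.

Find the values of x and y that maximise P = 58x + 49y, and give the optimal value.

x = 17, y = 1, maximum P = 1035

Extreme points and P = 58x + 49y:
  (0, 0) → P = 0
  (0, 18) → P = 882
  (120/7, 0) → P = 6960/7
  (17, 1) → P = 1035

The optimum lies where 4x + 4y = 72 and 7x + y = 120.
Solving simultaneously gives x = 17, y = 1.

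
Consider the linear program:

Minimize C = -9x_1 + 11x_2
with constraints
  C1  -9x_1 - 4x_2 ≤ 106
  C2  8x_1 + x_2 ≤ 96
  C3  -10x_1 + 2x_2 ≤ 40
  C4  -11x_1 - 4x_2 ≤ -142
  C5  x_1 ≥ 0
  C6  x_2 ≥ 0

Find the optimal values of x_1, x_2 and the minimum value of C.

x_1 = 242/21, x_2 = 80/21, minimum C = -1298/21

At the optimal vertex, 8x_1 + x_2 = 96 and -11x_1 - 4x_2 = -142.
Solving simultaneously gives x_1 = 242/21, x_2 = 80/21.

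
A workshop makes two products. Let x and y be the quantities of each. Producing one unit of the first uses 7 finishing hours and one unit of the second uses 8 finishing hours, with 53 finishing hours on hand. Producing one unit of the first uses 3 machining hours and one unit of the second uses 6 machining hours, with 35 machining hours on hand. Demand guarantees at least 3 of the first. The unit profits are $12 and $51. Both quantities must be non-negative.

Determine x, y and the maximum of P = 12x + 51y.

x = 3, y = 4, maximum P = 240

Feasible corners and P = 12x + 51y:
  (53/7, 0) → P = 636/7
  (3, 0) → P = 36
  (3, 4) → P = 240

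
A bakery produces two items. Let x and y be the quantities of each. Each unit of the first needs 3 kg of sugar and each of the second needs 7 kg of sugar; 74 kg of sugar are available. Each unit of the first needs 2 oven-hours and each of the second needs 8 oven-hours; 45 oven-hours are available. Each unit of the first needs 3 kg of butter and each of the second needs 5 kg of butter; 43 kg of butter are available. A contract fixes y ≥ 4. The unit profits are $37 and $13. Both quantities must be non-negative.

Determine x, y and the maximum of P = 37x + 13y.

Feasible corners and P = 37x + 13y:
  (0, 45/8) → P = 585/8
  (0, 4) → P = 52
  (13/2, 4) → P = 585/2

At the optimal vertex, 2x + 8y = 45 and y = 4.
Solving simultaneously gives x = 13/2, y = 4.

x = 13/2, y = 4, maximum P = 585/2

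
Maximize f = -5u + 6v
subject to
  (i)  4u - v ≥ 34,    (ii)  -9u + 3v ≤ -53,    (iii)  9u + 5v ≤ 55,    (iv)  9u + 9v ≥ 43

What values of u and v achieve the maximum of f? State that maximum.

Corner points and f = -5u + 6v:
  (225/29, -86/29) → f = -1641/29
  (349/45, -134/45) → f = -2549/45
  (70/9, -3) → f = -512/9

The optimum lies where 4u - v = 34 and 9u + 5v = 55.
Solving simultaneously gives u = 225/29, v = -86/29.

u = 225/29, v = -86/29, maximum f = -1641/29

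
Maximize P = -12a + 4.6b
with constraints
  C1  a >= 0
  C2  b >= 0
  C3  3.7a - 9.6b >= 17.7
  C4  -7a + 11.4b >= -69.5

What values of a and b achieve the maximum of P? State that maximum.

At the optimal vertex, b = 0 and 3.7a - 9.6b = 17.7.
Solving simultaneously gives a = 177/37, b = 0.

a = 177/37, b = 0, maximum P = -2124/37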